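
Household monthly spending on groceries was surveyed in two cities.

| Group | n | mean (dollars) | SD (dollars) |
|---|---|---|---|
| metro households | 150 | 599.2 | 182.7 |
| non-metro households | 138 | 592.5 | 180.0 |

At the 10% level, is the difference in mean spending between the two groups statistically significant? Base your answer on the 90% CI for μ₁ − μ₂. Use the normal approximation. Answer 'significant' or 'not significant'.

not significant

Per-group SEs: s₁/√n₁ = 182.7/√150 = 14.9174, s₂/√n₂ = 180.0/√138 = 15.3226.
Unpooled SE of the difference: √(222.52882276 + 234.78207076) = 21.3848.
Margin of error = z* · SE = 1.645 × 21.3848 = 35.1780.
x̄₁ − x̄₂ = 599.2 − 592.5 = 6.7000.
CI: 6.7000 ± 35.1780 = (-28.4780, 41.8780).
The interval (-28.4780, 41.8780) contains 0, so the difference is not significant.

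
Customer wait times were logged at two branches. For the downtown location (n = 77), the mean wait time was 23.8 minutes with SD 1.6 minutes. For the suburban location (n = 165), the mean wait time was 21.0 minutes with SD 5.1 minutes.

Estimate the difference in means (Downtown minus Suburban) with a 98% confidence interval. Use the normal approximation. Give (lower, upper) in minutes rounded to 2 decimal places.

(1.78, 3.82)

SE₁ = s₁/√n₁ = 1.6/√77 = 0.1823; SE₂ = 5.1/√165 = 0.3970.
Independent samples, unequal variances: SE_diff = √(SE₁² + SE₂²) = √(0.03323329 + 0.157609) = 0.4369.
z* = 2.326, so margin of error = 2.326 × 0.4369 = 1.0162.
Difference in means = 23.8 − 21.0 = 2.8000.
2.8000 ± 1.0162 → (1.78, 3.82).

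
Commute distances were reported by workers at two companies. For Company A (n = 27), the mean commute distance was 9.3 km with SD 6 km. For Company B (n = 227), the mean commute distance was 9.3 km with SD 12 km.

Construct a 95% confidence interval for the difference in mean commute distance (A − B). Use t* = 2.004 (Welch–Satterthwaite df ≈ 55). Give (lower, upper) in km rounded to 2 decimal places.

SE₁ = s₁/√n₁ = 6/√27 = 1.1547; SE₂ = 12/√227 = 0.7965.
Independent samples, unequal variances: SE_diff = √(SE₁² + SE₂²) = √(1.33333209 + 0.63441225) = 1.4028.
t* = 2.004, so margin of error = 2.004 × 1.4028 = 2.8112.
Difference in means = 9.3 − 9.3 = 0.0000.
0.0000 ± 2.8112 → (-2.81, 2.81).

(-2.81, 2.81)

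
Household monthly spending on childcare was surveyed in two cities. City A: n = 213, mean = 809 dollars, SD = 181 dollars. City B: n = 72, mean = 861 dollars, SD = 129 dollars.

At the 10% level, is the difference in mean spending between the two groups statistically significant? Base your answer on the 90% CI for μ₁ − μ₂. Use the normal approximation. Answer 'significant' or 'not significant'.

SE₁ = s₁/√n₁ = 181/√213 = 12.4019; SE₂ = 129/√72 = 15.2028.
Independent samples, unequal variances: SE_diff = √(SE₁² + SE₂²) = √(153.80712361 + 231.12512784) = 19.6197.
z* = 1.645, so margin of error = 1.645 × 19.6197 = 32.2744.
Difference in means = 809 − 861 = -52.0000.
-52.0000 ± 32.2744 → (-84.2744, -19.7256).
The interval (-84.2744, -19.7256) does not contain 0, so the difference is significant.

significant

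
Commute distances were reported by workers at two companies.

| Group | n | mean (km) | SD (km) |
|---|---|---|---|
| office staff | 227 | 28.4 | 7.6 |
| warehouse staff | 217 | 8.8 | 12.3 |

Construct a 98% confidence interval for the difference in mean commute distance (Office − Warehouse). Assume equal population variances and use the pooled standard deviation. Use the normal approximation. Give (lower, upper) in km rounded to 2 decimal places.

(17.35, 21.85)

s_p = √[((n₁−1)s₁² + (n₂−1)s₂²)/(n₁+n₂−2)] = √[(226·7.6² + 216·12.3²)/442] = 10.1719.
SE = 10.1719·√(1/227 + 1/217) = 0.9657.
With z* = 2.326, margin = 2.326 × 0.9657 = 2.2462.
x̄₁ − x̄₂ = 28.4 − 8.8 = 19.6000; interval 19.6000 ± 2.2462 = (17.35, 21.85).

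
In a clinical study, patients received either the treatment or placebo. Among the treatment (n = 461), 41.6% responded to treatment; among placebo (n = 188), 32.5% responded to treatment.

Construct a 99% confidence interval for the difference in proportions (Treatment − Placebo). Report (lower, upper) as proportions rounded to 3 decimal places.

Each SE is √(p̂(1−p̂)/n): √(0.4160·0.5840/461) = 0.02296 and √(0.3250·0.6750/188) = 0.03416.
SE(p̂₁ − p̂₂) = √(SE₁² + SE₂²) = √(0.0005271616 + 0.0011669056) = 0.04116, since the two samples are independent.
At 99% confidence z* = 2.576; margin = 2.576 × 0.04116 = 0.10603.
The difference is 0.4160 − 0.3250 = 0.0910, so the interval is 0.0910 ± 0.10603 = (-0.015, 0.197).

(-0.015, 0.197)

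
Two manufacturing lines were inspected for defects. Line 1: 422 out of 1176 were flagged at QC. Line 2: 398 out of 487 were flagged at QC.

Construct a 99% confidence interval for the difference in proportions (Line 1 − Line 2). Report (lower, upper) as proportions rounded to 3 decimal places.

First, p̂₁ = 422/1176 = 0.3588; p̂₂ = 398/487 = 0.8172.
The two standard errors are √(0.3588×0.6412/1176) = 0.01399 and √(0.8172×0.1828/487) = 0.01751.
Because the samples are independent, SE_diff = √(0.01399² + 0.01751²) = 0.02241.
Using z* = 2.576 for 99%, ME = 2.576 × 0.02241 = 0.05773.
p̂₁ − p̂₂ = -0.4584; interval -0.4584 ± 0.05773 gives (-0.516, -0.401).

(-0.516, -0.401)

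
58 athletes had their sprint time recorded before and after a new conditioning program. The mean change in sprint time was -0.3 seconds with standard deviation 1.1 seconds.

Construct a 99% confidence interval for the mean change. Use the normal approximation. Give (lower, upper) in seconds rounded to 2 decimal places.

(-0.67, 0.07)

This is a matched-pairs design, so SE = s_d/√n = 1.1/√58 = 0.1444.
Margin = 2.576 × 0.1444 = 0.3720; the interval is -0.3 ± 0.3720 = (-0.67, 0.07).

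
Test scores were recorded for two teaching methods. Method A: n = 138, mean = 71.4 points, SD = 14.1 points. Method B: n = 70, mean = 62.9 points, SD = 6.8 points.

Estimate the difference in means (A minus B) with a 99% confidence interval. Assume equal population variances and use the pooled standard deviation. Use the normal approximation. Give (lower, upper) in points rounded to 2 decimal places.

(3.91, 13.09)

Pooled variance s_p² = [137·14.1² + 69·6.8²] / (138+70−2) = 147.7065, so s_p = 12.1535.
SE_diff = s_p·√(1/n₁ + 1/n₂) = 12.1535·√(1/138 + 1/70) = 1.7834.
z* = 2.576; margin = 2.576 × 1.7834 = 4.5940.
Difference = 71.4 − 62.9 = 8.5000.
8.5000 ± 4.5940 → (3.91, 13.09).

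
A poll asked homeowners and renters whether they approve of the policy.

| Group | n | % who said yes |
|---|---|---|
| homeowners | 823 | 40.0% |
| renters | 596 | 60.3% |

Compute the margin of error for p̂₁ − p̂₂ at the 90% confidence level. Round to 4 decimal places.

0.0433

Each SE is √(p̂(1−p̂)/n): √(0.4000·0.6000/823) = 0.01708 and √(0.6030·0.3970/596) = 0.02004.
SE(p̂₁ − p̂₂) = √(SE₁² + SE₂²) = √(0.0002917264 + 0.0004016016) = 0.02633, since the two samples are independent.
At 90% confidence z* = 1.645; margin = 1.645 × 0.02633 = 0.04331.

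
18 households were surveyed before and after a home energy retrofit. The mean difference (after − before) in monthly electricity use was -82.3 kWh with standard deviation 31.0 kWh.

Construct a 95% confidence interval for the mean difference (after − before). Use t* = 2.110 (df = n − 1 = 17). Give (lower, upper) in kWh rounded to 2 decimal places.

(-97.72, -66.88)

Paired design: SE = s_d/√n = 31.0/√18 = 7.3068.
t* = 2.110; margin of error = 2.110 × 7.3068 = 15.4173.
-82.3 ± 15.4173 → (-97.72, -66.88).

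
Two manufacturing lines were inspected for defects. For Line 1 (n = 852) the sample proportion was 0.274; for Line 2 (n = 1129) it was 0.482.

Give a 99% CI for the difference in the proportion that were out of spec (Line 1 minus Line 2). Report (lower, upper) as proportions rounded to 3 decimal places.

Each SE is √(p̂(1−p̂)/n): √(0.2740·0.7260/852) = 0.01528 and √(0.4820·0.5180/1129) = 0.01487.
SE(p̂₁ − p̂₂) = √(SE₁² + SE₂²) = √(0.0002334784 + 0.0002211169) = 0.02132, since the two samples are independent.
At 99% confidence z* = 2.576; margin = 2.576 × 0.02132 = 0.05492.
The difference is 0.2740 − 0.4820 = -0.2080, so the interval is -0.2080 ± 0.05492 = (-0.263, -0.153).

(-0.263, -0.153)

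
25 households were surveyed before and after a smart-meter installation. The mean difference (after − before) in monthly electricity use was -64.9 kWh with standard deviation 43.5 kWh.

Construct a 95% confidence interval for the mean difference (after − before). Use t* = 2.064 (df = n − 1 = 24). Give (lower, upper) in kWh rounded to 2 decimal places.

(-82.86, -46.94)

This is a matched-pairs design, so SE = s_d/√n = 43.5/√25 = 8.7000.
Margin = 2.064 × 8.7000 = 17.9568; the interval is -64.9 ± 17.9568 = (-82.86, -46.94).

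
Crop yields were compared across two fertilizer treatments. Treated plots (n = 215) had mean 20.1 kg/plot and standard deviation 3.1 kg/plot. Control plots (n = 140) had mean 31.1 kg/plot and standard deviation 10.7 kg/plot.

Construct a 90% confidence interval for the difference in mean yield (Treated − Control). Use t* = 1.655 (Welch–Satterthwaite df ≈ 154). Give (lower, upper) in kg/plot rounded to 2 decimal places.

(-12.54, -9.46)

Per-group SEs: s₁/√n₁ = 3.1/√215 = 0.2114, s₂/√n₂ = 10.7/√140 = 0.9043.
Unpooled SE of the difference: √(0.04468996 + 0.81775849) = 0.9287.
Margin of error = t* · SE = 1.655 × 0.9287 = 1.5370.
x̄₁ − x̄₂ = 20.1 − 31.1 = -11.0000.
CI: -11.0000 ± 1.5370 = (-12.54, -9.46).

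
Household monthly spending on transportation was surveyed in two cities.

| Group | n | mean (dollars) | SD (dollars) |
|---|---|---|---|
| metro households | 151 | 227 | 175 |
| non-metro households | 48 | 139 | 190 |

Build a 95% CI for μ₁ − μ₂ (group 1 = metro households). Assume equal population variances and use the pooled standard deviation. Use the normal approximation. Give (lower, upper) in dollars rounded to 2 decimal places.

s_p = √[((n₁−1)s₁² + (n₂−1)s₂²)/(n₁+n₂−2)] = √[(150·175² + 47·190²)/197] = 178.6931.
SE = 178.6931·√(1/151 + 1/48) = 29.6091.
With z* = 1.960, margin = 1.960 × 29.6091 = 58.0338.
x̄₁ − x̄₂ = 227 − 139 = 88.0000; interval 88.0000 ± 58.0338 = (29.97, 146.03).

(29.97, 146.03)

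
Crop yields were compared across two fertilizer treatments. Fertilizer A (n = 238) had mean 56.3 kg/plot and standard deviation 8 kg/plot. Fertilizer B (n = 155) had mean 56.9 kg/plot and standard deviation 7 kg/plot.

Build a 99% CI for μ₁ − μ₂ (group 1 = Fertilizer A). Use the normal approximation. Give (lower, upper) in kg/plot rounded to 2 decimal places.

(-2.57, 1.37)

SE₁ = s₁/√n₁ = 8/√238 = 0.5186; SE₂ = 7/√155 = 0.5623.
Independent samples, unequal variances: SE_diff = √(SE₁² + SE₂²) = √(0.26894596 + 0.31618129) = 0.7649.
z* = 2.576, so margin of error = 2.576 × 0.7649 = 1.9704.
Difference in means = 56.3 − 56.9 = -0.6000.
-0.6000 ± 1.9704 → (-2.57, 1.37).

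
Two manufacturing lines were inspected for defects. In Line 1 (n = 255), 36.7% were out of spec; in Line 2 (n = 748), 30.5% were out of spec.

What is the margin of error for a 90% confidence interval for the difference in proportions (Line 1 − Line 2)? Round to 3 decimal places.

The two standard errors are √(0.3670×0.6330/255) = 0.03018 and √(0.3050×0.6950/748) = 0.01683.
Because the samples are independent, SE_diff = √(0.03018² + 0.01683²) = 0.03456.
Using z* = 1.645 for 90%, ME = 1.645 × 0.03456 = 0.05685.

0.057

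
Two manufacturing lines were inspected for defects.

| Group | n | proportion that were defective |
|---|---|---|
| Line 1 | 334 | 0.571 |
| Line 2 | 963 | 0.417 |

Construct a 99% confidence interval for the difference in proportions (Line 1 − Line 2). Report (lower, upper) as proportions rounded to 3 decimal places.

The two standard errors are √(0.5710×0.4290/334) = 0.02708 and √(0.4170×0.5830/963) = 0.01589.
Because the samples are independent, SE_diff = √(0.02708² + 0.01589²) = 0.03140.
Using z* = 2.576 for 99%, ME = 2.576 × 0.03140 = 0.08089.
p̂₁ − p̂₂ = 0.1540; interval 0.1540 ± 0.08089 gives (0.073, 0.235).

(0.073, 0.235)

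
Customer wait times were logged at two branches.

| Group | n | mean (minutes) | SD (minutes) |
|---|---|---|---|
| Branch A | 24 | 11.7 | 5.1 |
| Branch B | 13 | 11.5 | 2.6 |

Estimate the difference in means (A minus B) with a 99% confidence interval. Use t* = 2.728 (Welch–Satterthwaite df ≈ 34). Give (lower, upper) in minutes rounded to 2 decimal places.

(-3.25, 3.65)

SE₁ = s₁/√n₁ = 5.1/√24 = 1.0410; SE₂ = 2.6/√13 = 0.7211.
Independent samples, unequal variances: SE_diff = √(SE₁² + SE₂²) = √(1.083681 + 0.51998521) = 1.2664.
t* = 2.728, so margin of error = 2.728 × 1.2664 = 3.4547.
Difference in means = 11.7 − 11.5 = 0.2000.
0.2000 ± 3.4547 → (-3.25, 3.65).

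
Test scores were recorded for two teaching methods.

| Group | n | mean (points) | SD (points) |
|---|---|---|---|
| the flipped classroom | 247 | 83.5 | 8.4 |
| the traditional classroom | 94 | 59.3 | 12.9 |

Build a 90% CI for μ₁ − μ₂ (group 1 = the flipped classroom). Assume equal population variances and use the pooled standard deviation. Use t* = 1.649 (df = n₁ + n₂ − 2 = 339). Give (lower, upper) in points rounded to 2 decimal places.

(22.23, 26.17)

Pooled variance s_p² = [246·8.4² + 93·12.9²] / (247+94−2) = 96.8551, so s_p = 9.8415.
SE_diff = s_p·√(1/n₁ + 1/n₂) = 9.8415·√(1/247 + 1/94) = 1.1927.
t* = 1.649; margin = 1.649 × 1.1927 = 1.9668.
Difference = 83.5 − 59.3 = 24.2000.
24.2000 ± 1.9668 → (22.23, 26.17).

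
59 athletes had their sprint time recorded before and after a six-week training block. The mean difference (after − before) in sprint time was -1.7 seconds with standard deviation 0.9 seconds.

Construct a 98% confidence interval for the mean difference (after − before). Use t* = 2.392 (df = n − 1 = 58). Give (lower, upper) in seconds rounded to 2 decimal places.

(-1.98, -1.42)

Paired design: SE = s_d/√n = 0.9/√59 = 0.1172.
t* = 2.392; margin of error = 2.392 × 0.1172 = 0.2803.
-1.7 ± 0.2803 → (-1.98, -1.42).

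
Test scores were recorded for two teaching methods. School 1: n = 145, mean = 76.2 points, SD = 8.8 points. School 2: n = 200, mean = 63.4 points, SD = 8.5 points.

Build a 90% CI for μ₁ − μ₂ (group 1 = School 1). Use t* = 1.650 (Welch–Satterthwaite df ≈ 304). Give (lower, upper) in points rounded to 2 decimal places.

Per-group SEs: s₁/√n₁ = 8.8/√145 = 0.7308, s₂/√n₂ = 8.5/√200 = 0.6010.
Unpooled SE of the difference: √(0.53406864 + 0.361201) = 0.9462.
Margin of error = t* · SE = 1.650 × 0.9462 = 1.5612.
x̄₁ − x̄₂ = 76.2 − 63.4 = 12.8000.
CI: 12.8000 ± 1.5612 = (11.24, 14.36).

(11.24, 14.36)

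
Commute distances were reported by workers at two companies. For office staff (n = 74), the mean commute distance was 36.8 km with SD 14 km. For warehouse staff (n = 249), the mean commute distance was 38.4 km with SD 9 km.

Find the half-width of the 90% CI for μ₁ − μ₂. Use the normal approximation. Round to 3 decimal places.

Standard errors of each mean: 14/√74 = 1.6275 and 9/√249 = 0.5704.
SE(x̄₁ − x̄₂) = √(1.6275² + 0.5704²) = 1.7246 for independent samples with unequal variances.
With z* = 1.645, the margin is 1.645 × 1.7246 = 2.8370.

2.837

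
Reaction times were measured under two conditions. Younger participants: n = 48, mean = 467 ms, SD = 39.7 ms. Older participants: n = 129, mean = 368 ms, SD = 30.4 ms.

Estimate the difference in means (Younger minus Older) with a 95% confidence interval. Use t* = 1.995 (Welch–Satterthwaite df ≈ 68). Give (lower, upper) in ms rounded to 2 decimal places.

(86.38, 111.62)

SE₁ = s₁/√n₁ = 39.7/√48 = 5.7302; SE₂ = 30.4/√129 = 2.6766.
Independent samples, unequal variances: SE_diff = √(SE₁² + SE₂²) = √(32.83519204 + 7.16418756) = 6.3245.
t* = 1.995, so margin of error = 1.995 × 6.3245 = 12.6174.
Difference in means = 467 − 368 = 99.0000.
99.0000 ± 12.6174 → (86.38, 111.62).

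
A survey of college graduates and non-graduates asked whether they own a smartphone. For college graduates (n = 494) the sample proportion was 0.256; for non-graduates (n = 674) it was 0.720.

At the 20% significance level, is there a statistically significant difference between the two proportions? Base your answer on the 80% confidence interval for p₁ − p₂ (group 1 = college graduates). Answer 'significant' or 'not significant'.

Each SE is √(p̂(1−p̂)/n): √(0.2560·0.7440/494) = 0.01964 and √(0.7200·0.2800/674) = 0.01729.
SE(p̂₁ − p̂₂) = √(SE₁² + SE₂²) = √(0.0003857296 + 0.0002989441) = 0.02617, since the two samples are independent.
At 80% confidence z* = 1.282; margin = 1.282 × 0.02617 = 0.03355.
The difference is 0.2560 − 0.7200 = -0.4640, so the interval is -0.4640 ± 0.03355 = (-0.49755, -0.43045).
The interval (-0.49755, -0.43045) does not contain 0, so the difference is significant.

significant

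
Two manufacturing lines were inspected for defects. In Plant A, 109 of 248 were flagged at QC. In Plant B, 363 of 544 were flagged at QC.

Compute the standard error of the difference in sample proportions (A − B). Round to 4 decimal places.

0.0374

p̂₁ = 109/248 = 0.4395 and p̂₂ = 363/544 = 0.6673.
SE₁ = √(p̂₁(1−p̂₁)/n₁) = √(0.4395·0.5605/248) = 0.03152; SE₂ = √(0.6673·0.3327/544) = 0.02020.
Independent samples: SE of the difference = √(SE₁² + SE₂²) = √(0.0009935104 + 0.00040804) = 0.03744.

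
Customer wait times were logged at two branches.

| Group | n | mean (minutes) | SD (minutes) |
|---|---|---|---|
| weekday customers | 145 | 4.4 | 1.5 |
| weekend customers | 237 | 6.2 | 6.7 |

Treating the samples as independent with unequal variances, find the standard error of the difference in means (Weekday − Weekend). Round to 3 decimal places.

0.453

SE₁ = s₁/√n₁ = 1.5/√145 = 0.1246; SE₂ = 6.7/√237 = 0.4352.
Independent samples, unequal variances: SE_diff = √(SE₁² + SE₂²) = √(0.01552516 + 0.18939904) = 0.4527.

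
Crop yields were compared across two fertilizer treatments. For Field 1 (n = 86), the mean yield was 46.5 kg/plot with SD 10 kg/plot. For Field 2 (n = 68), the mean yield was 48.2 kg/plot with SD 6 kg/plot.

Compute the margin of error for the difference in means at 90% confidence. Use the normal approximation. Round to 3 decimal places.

2.140

Standard errors of each mean: 10/√86 = 1.0783 and 6/√68 = 0.7276.
SE(x̄₁ − x̄₂) = √(1.0783² + 0.7276²) = 1.3008 for independent samples with unequal variances.
With z* = 1.645, the margin is 1.645 × 1.3008 = 2.1398.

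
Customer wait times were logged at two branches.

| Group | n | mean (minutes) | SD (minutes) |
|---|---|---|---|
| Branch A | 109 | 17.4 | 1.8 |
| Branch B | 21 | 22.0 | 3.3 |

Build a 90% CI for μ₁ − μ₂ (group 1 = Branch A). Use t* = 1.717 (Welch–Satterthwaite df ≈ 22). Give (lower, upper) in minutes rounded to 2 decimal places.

(-5.87, -3.33)

SE₁ = s₁/√n₁ = 1.8/√109 = 0.1724; SE₂ = 3.3/√21 = 0.7201.
Independent samples, unequal variances: SE_diff = √(SE₁² + SE₂²) = √(0.02972176 + 0.51854401) = 0.7404.
t* = 1.717, so margin of error = 1.717 × 0.7404 = 1.2713.
Difference in means = 17.4 − 22.0 = -4.6000.
-4.6000 ± 1.2713 → (-5.87, -3.33).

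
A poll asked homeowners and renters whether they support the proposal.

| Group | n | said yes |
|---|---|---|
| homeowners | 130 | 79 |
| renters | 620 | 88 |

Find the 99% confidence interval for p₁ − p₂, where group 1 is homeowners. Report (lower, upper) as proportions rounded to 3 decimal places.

First, p̂₁ = 79/130 = 0.6077; p̂₂ = 88/620 = 0.1419.
The two standard errors are √(0.6077×0.3923/130) = 0.04282 and √(0.1419×0.8581/620) = 0.01401.
Because the samples are independent, SE_diff = √(0.04282² + 0.01401²) = 0.04505.
Using z* = 2.576 for 99%, ME = 2.576 × 0.04505 = 0.11605.
p̂₁ − p̂₂ = 0.4658; interval 0.4658 ± 0.11605 gives (0.350, 0.582).

(0.350, 0.582)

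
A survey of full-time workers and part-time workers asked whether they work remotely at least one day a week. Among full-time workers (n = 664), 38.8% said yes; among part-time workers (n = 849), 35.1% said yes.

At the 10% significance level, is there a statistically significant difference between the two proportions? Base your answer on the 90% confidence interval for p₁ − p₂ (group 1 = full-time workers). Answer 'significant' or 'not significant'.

not significant

Each SE is √(p̂(1−p̂)/n): √(0.3880·0.6120/664) = 0.01891 and √(0.3510·0.6490/849) = 0.01638.
SE(p̂₁ − p̂₂) = √(SE₁² + SE₂²) = √(0.0003575881 + 0.0002683044) = 0.02502, since the two samples are independent.
At 90% confidence z* = 1.645; margin = 1.645 × 0.02502 = 0.04116.
The difference is 0.3880 − 0.3510 = 0.0370, so the interval is 0.0370 ± 0.04116 = (-0.00416, 0.07816).
The interval (-0.00416, 0.07816) contains 0, so the difference is not significant.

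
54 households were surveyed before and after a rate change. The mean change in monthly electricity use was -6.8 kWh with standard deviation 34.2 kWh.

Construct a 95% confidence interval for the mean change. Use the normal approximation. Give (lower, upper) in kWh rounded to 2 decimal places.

(-15.92, 2.32)

Paired design: SE = s_d/√n = 34.2/√54 = 4.6540.
z* = 1.960; margin of error = 1.960 × 4.6540 = 9.1218.
-6.8 ± 9.1218 → (-15.92, 2.32).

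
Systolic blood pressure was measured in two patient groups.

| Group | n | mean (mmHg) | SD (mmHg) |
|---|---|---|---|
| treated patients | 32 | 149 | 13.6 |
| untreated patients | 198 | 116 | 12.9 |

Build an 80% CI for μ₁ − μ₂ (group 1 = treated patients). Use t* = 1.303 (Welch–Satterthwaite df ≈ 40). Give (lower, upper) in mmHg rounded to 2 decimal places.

(29.65, 36.35)

SE₁ = s₁/√n₁ = 13.6/√32 = 2.4042; SE₂ = 12.9/√198 = 0.9168.
Independent samples, unequal variances: SE_diff = √(SE₁² + SE₂²) = √(5.78017764 + 0.84052224) = 2.5731.
t* = 1.303, so margin of error = 1.303 × 2.5731 = 3.3527.
Difference in means = 149 − 116 = 33.0000.
33.0000 ± 3.3527 → (29.65, 36.35).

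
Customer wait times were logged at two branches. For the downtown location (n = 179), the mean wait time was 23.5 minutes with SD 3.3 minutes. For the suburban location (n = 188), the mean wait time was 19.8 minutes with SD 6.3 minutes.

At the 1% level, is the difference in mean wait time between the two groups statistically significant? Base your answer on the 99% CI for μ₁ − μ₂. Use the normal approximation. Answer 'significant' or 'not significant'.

Standard errors of each mean: 3.3/√179 = 0.2467 and 6.3/√188 = 0.4595.
SE(x̄₁ − x̄₂) = √(0.2467² + 0.4595²) = 0.5215 for independent samples with unequal variances.
With z* = 2.576, the margin is 2.576 × 0.5215 = 1.3434.
x̄₁ − x̄₂ = 23.5 − 19.8 = 3.7000; the interval is 3.7000 ± 1.3434 = (2.3566, 5.0434).
The interval (2.3566, 5.0434) does not contain 0, so the difference is significant.

significant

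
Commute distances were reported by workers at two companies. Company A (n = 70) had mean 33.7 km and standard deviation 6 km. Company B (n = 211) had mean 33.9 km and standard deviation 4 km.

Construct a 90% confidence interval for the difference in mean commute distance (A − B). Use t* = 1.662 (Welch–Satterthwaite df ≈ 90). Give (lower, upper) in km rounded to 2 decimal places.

(-1.48, 1.08)

SE₁ = s₁/√n₁ = 6/√70 = 0.7171; SE₂ = 4/√211 = 0.2754.
Independent samples, unequal variances: SE_diff = √(SE₁² + SE₂²) = √(0.51423241 + 0.07584516) = 0.7682.
t* = 1.662, so margin of error = 1.662 × 0.7682 = 1.2767.
Difference in means = 33.7 − 33.9 = -0.2000.
-0.2000 ± 1.2767 → (-1.48, 1.08).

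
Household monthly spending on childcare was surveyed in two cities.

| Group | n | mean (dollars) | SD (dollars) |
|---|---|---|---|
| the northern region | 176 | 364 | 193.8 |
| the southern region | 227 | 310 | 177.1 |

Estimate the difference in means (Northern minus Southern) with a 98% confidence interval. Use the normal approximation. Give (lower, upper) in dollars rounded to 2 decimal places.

SE₁ = s₁/√n₁ = 193.8/√176 = 14.6082; SE₂ = 177.1/√227 = 11.7545.
Independent samples, unequal variances: SE_diff = √(SE₁² + SE₂²) = √(213.39950724 + 138.16827025) = 18.7501.
z* = 2.326, so margin of error = 2.326 × 18.7501 = 43.6127.
Difference in means = 364 − 310 = 54.0000.
54.0000 ± 43.6127 → (10.39, 97.61).

(10.39, 97.61)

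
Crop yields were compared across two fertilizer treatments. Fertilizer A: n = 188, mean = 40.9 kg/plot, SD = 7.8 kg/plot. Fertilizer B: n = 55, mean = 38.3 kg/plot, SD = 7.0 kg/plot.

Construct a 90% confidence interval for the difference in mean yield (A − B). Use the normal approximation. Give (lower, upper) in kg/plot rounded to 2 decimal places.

(0.79, 4.41)

SE₁ = s₁/√n₁ = 7.8/√188 = 0.5689; SE₂ = 7.0/√55 = 0.9439.
Independent samples, unequal variances: SE_diff = √(SE₁² + SE₂²) = √(0.32364721 + 0.89094721) = 1.1021.
z* = 1.645, so margin of error = 1.645 × 1.1021 = 1.8130.
Difference in means = 40.9 − 38.3 = 2.6000.
2.6000 ± 1.8130 → (0.79, 4.41).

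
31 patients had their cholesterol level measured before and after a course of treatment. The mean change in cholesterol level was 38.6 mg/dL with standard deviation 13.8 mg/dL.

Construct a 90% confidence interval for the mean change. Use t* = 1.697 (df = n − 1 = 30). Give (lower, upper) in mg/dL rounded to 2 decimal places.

This is a matched-pairs design, so SE = s_d/√n = 13.8/√31 = 2.4786.
Margin = 1.697 × 2.4786 = 4.2062; the interval is 38.6 ± 4.2062 = (34.39, 42.81).

(34.39, 42.81)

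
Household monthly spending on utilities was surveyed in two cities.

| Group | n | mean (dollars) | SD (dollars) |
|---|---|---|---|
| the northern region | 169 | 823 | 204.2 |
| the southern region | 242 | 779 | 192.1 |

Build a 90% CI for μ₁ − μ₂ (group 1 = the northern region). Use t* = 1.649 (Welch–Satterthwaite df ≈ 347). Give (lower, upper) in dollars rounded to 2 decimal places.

(11.05, 76.95)

SE₁ = s₁/√n₁ = 204.2/√169 = 15.7077; SE₂ = 192.1/√242 = 12.3487.
Independent samples, unequal variances: SE_diff = √(SE₁² + SE₂²) = √(246.73183929 + 152.49039169) = 19.9805.
t* = 1.649, so margin of error = 1.649 × 19.9805 = 32.9478.
Difference in means = 823 − 779 = 44.0000.
44.0000 ± 32.9478 → (11.05, 76.95).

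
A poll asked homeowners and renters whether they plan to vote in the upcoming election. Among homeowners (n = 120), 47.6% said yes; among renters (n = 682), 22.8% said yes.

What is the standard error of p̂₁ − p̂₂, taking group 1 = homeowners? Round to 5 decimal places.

0.04834

SE₁ = √(p̂₁(1−p̂₁)/n₁) = √(0.4760·0.5240/120) = 0.04559; SE₂ = √(0.2280·0.7720/682) = 0.01607.
Independent samples: SE of the difference = √(SE₁² + SE₂²) = √(0.0020784481 + 0.0002582449) = 0.04834.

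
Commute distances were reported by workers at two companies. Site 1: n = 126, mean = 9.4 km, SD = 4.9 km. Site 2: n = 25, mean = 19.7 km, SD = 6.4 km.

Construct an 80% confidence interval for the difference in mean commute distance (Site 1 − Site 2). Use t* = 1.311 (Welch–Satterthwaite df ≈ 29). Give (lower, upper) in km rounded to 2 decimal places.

(-12.07, -8.53)

Standard errors of each mean: 4.9/√126 = 0.4365 and 6.4/√25 = 1.2800.
SE(x̄₁ − x̄₂) = √(0.4365² + 1.2800²) = 1.3524 for independent samples with unequal variances.
With t* = 1.311, the margin is 1.311 × 1.3524 = 1.7730.
x̄₁ − x̄₂ = 9.4 − 19.7 = -10.3000; the interval is -10.3000 ± 1.7730 = (-12.07, -8.53).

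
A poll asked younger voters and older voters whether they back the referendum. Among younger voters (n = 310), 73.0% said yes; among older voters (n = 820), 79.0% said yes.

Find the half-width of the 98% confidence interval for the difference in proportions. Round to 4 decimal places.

SE₁ = √(p̂₁(1−p̂₁)/n₁) = √(0.7300·0.2700/310) = 0.02522; SE₂ = √(0.7900·0.2100/820) = 0.01422.
Independent samples: SE of the difference = √(SE₁² + SE₂²) = √(0.0006360484 + 0.0002022084) = 0.02895.
z* for 98% confidence is 2.326, so the margin of error is 2.326 × 0.02895 = 0.06734.

0.0673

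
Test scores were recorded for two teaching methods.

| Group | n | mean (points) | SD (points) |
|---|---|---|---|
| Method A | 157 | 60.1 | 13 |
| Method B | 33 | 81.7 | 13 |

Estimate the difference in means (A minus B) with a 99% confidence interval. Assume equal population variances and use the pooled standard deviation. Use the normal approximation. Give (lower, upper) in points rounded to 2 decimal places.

(-28.01, -15.19)

Pooled variance s_p² = [156·13² + 32·13²] / (157+33−2) = 169.0000, so s_p = 13.0000.
SE_diff = s_p·√(1/n₁ + 1/n₂) = 13.0000·√(1/157 + 1/33) = 2.4895.
z* = 2.576; margin = 2.576 × 2.4895 = 6.4130.
Difference = 60.1 − 81.7 = -21.6000.
-21.6000 ± 6.4130 → (-28.01, -15.19).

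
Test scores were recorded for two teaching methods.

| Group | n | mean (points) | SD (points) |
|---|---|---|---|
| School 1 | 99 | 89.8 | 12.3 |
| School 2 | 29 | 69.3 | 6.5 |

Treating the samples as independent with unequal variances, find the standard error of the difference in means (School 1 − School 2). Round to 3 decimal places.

Standard errors of each mean: 12.3/√99 = 1.2362 and 6.5/√29 = 1.2070.
SE(x̄₁ − x̄₂) = √(1.2362² + 1.2070²) = 1.7277 for independent samples with unequal variances.

1.728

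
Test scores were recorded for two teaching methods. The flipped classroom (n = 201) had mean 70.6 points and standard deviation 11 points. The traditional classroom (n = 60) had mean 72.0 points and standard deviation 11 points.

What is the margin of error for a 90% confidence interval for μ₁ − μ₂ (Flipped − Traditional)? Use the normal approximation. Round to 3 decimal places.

2.662

SE₁ = s₁/√n₁ = 11/√201 = 0.7759; SE₂ = 11/√60 = 1.4201.
Independent samples, unequal variances: SE_diff = √(SE₁² + SE₂²) = √(0.60202081 + 2.01668401) = 1.6182.
z* = 1.645, so margin of error = 1.645 × 1.6182 = 2.6619.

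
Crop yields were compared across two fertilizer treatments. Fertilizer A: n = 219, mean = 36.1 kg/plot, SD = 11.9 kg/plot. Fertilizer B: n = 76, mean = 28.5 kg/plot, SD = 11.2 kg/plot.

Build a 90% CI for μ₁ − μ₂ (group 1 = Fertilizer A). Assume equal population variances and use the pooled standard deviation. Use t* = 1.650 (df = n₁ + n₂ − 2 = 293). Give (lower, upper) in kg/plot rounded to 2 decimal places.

(5.02, 10.18)

s_p = √[((n₁−1)s₁² + (n₂−1)s₂²)/(n₁+n₂−2)] = √[(218·11.9² + 75·11.2²)/293] = 11.7248.
SE = 11.7248·√(1/219 + 1/76) = 1.5609.
With t* = 1.650, margin = 1.650 × 1.5609 = 2.5755.
x̄₁ − x̄₂ = 36.1 − 28.5 = 7.6000; interval 7.6000 ± 2.5755 = (5.02, 10.18).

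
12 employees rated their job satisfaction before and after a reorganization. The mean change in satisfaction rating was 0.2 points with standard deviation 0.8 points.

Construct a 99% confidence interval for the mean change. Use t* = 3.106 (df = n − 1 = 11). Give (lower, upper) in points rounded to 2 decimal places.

(-0.52, 0.92)

This is a matched-pairs design, so SE = s_d/√n = 0.8/√12 = 0.2309.
Margin = 3.106 × 0.2309 = 0.7172; the interval is 0.2 ± 0.7172 = (-0.52, 0.92).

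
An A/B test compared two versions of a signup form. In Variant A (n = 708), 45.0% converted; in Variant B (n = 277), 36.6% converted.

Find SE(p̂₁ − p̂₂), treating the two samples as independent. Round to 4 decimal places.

0.0345

Each SE is √(p̂(1−p̂)/n): √(0.4500·0.5500/708) = 0.01870 and √(0.3660·0.6340/277) = 0.02894.
SE(p̂₁ − p̂₂) = √(SE₁² + SE₂²) = √(0.00034969 + 0.0008375236) = 0.03446, since the two samples are independent.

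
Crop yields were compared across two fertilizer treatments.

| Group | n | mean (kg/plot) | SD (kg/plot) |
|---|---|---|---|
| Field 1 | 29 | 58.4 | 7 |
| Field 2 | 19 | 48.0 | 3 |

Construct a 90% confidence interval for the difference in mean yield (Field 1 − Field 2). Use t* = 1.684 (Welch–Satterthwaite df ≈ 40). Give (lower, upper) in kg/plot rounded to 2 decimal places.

(7.92, 12.88)

Standard errors of each mean: 7/√29 = 1.2999 and 3/√19 = 0.6882.
SE(x̄₁ − x̄₂) = √(1.2999² + 0.6882²) = 1.4708 for independent samples with unequal variances.
With t* = 1.684, the margin is 1.684 × 1.4708 = 2.4768.
x̄₁ − x̄₂ = 58.4 − 48.0 = 10.4000; the interval is 10.4000 ± 2.4768 = (7.92, 12.88).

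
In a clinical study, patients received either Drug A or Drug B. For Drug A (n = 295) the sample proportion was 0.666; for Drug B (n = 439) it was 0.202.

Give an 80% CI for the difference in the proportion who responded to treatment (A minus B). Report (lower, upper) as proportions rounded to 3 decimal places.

SE₁ = √(p̂₁(1−p̂₁)/n₁) = √(0.6660·0.3340/295) = 0.02746; SE₂ = √(0.2020·0.7980/439) = 0.01916.
Independent samples: SE of the difference = √(SE₁² + SE₂²) = √(0.0007540516 + 0.0003671056) = 0.03348.
z* for 80% confidence is 1.282, so the margin of error is 1.282 × 0.03348 = 0.04292.
Point estimate p̂₁ − p̂₂ = 0.6660 − 0.2020 = 0.4640.
0.4640 ± 0.04292 → (0.421, 0.507).

(0.421, 0.507)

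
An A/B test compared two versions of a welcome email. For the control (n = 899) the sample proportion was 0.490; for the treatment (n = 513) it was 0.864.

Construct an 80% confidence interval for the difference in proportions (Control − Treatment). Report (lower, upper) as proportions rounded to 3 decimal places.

(-0.403, -0.345)

The two standard errors are √(0.4900×0.5100/899) = 0.01667 and √(0.8640×0.1360/513) = 0.01513.
Because the samples are independent, SE_diff = √(0.01667² + 0.01513²) = 0.02251.
Using z* = 1.282 for 80%, ME = 1.282 × 0.02251 = 0.02886.
p̂₁ − p̂₂ = -0.3740; interval -0.3740 ± 0.02886 gives (-0.403, -0.345).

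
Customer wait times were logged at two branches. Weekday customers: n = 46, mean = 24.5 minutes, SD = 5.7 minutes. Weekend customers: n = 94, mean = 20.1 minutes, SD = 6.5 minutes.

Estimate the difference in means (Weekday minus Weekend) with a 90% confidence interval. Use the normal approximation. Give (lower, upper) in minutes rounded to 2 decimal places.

SE₁ = s₁/√n₁ = 5.7/√46 = 0.8404; SE₂ = 6.5/√94 = 0.6704.
Independent samples, unequal variances: SE_diff = √(SE₁² + SE₂²) = √(0.70627216 + 0.44943616) = 1.0750.
z* = 1.645, so margin of error = 1.645 × 1.0750 = 1.7684.
Difference in means = 24.5 − 20.1 = 4.4000.
4.4000 ± 1.7684 → (2.63, 6.17).

(2.63, 6.17)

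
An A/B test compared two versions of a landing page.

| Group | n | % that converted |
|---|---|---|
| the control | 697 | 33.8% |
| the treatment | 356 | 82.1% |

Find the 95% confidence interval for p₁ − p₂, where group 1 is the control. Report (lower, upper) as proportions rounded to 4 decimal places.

The two standard errors are √(0.3380×0.6620/697) = 0.01792 and √(0.8210×0.1790/356) = 0.02032.
Because the samples are independent, SE_diff = √(0.01792² + 0.02032²) = 0.02709.
Using z* = 1.960 for 95%, ME = 1.960 × 0.02709 = 0.05310.
p̂₁ − p̂₂ = -0.4830; interval -0.4830 ± 0.05310 gives (-0.5361, -0.4299).

(-0.5361, -0.4299)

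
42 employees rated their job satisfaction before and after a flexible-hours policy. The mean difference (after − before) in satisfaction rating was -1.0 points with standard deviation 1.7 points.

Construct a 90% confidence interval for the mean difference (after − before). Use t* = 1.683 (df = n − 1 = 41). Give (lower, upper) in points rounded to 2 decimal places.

(-1.44, -0.56)

Paired design: SE = s_d/√n = 1.7/√42 = 0.2623.
t* = 1.683; margin of error = 1.683 × 0.2623 = 0.4415.
-1.0 ± 0.4415 → (-1.44, -0.56).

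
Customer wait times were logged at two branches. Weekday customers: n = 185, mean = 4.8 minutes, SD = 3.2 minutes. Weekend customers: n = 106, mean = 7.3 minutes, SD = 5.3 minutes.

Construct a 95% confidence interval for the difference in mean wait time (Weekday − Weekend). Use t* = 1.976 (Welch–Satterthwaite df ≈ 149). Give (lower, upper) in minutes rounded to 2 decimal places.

(-3.62, -1.38)

SE₁ = s₁/√n₁ = 3.2/√185 = 0.2353; SE₂ = 5.3/√106 = 0.5148.
Independent samples, unequal variances: SE_diff = √(SE₁² + SE₂²) = √(0.05536609 + 0.26501904) = 0.5660.
t* = 1.976, so margin of error = 1.976 × 0.5660 = 1.1184.
Difference in means = 4.8 − 7.3 = -2.5000.
-2.5000 ± 1.1184 → (-3.62, -1.38).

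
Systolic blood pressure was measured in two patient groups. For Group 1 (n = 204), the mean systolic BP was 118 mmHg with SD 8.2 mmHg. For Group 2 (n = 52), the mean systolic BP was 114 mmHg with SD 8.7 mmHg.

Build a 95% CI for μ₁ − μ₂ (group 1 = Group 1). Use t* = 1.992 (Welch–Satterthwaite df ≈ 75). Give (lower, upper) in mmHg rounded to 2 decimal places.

Standard errors of each mean: 8.2/√204 = 0.5741 and 8.7/√52 = 1.2065.
SE(x̄₁ − x̄₂) = √(0.5741² + 1.2065²) = 1.3361 for independent samples with unequal variances.
With t* = 1.992, the margin is 1.992 × 1.3361 = 2.6615.
x̄₁ − x̄₂ = 118 − 114 = 4.0000; the interval is 4.0000 ± 2.6615 = (1.34, 6.66).

(1.34, 6.66)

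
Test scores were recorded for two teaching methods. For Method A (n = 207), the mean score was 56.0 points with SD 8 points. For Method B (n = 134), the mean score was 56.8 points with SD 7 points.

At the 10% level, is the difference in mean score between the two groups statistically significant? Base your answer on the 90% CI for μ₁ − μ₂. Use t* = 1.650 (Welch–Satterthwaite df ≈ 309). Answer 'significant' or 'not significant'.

SE₁ = s₁/√n₁ = 8/√207 = 0.5560; SE₂ = 7/√134 = 0.6047.
Independent samples, unequal variances: SE_diff = √(SE₁² + SE₂²) = √(0.309136 + 0.36566209) = 0.8215.
t* = 1.650, so margin of error = 1.650 × 0.8215 = 1.3555.
Difference in means = 56.0 − 56.8 = -0.8000.
-0.8000 ± 1.3555 → (-2.1555, 0.5555).
The interval (-2.1555, 0.5555) contains 0, so the difference is not significant.

not significant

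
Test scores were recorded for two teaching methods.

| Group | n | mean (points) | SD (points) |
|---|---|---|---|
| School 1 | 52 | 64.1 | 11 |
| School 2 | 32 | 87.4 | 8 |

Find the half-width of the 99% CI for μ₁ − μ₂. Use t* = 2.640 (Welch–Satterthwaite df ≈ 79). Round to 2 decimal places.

SE₁ = s₁/√n₁ = 11/√52 = 1.5254; SE₂ = 8/√32 = 1.4142.
Independent samples, unequal variances: SE_diff = √(SE₁² + SE₂²) = √(2.32684516 + 1.99996164) = 2.0801.
t* = 2.640, so margin of error = 2.640 × 2.0801 = 5.4915.

5.49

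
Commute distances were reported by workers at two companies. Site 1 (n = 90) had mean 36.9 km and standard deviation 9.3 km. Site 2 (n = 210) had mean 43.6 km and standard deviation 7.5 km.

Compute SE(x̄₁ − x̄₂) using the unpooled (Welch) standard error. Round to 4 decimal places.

1.1085

SE₁ = s₁/√n₁ = 9.3/√90 = 0.9803; SE₂ = 7.5/√210 = 0.5175.
Independent samples, unequal variances: SE_diff = √(SE₁² + SE₂²) = √(0.96098809 + 0.26780625) = 1.1085.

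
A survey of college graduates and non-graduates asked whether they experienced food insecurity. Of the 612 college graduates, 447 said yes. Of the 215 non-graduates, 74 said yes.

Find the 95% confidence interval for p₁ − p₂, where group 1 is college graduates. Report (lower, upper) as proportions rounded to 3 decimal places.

First, p̂₁ = 447/612 = 0.7304; p̂₂ = 74/215 = 0.3442.
The two standard errors are √(0.7304×0.2696/612) = 0.01794 and √(0.3442×0.6558/215) = 0.03240.
Because the samples are independent, SE_diff = √(0.01794² + 0.03240²) = 0.03704.
Using z* = 1.960 for 95%, ME = 1.960 × 0.03704 = 0.07260.
p̂₁ − p̂₂ = 0.3862; interval 0.3862 ± 0.07260 gives (0.314, 0.459).

(0.314, 0.459)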